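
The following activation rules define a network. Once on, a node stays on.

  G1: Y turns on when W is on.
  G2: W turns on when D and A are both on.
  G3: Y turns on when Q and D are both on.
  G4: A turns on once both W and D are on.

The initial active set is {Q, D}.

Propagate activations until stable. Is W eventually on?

No

W would need D and A (G2), but A never turns on.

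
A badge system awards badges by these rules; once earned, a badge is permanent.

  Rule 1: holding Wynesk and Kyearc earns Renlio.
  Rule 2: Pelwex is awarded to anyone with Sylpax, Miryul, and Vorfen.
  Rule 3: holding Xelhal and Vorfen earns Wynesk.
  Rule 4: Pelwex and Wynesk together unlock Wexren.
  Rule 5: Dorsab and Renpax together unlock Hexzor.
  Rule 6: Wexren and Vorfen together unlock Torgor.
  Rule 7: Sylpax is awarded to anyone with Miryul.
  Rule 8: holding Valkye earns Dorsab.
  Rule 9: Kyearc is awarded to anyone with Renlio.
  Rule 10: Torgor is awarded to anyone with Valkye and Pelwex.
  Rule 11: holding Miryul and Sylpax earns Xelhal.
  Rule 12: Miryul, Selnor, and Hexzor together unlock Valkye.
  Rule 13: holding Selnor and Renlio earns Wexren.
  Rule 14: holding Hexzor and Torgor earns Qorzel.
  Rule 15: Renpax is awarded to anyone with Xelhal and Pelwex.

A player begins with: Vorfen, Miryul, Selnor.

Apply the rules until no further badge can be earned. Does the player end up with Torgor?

Yes

With Miryul, Sylpax is earned (Rule 7).
With Sylpax, Miryul, and Vorfen, Pelwex is earned (Rule 2).
With Miryul and Sylpax, Xelhal is earned (Rule 11).
With Xelhal and Vorfen, Wynesk is earned (Rule 3).
With Pelwex and Wynesk, Wexren is earned (Rule 4).
With Wexren and Vorfen, Torgor is earned (Rule 6).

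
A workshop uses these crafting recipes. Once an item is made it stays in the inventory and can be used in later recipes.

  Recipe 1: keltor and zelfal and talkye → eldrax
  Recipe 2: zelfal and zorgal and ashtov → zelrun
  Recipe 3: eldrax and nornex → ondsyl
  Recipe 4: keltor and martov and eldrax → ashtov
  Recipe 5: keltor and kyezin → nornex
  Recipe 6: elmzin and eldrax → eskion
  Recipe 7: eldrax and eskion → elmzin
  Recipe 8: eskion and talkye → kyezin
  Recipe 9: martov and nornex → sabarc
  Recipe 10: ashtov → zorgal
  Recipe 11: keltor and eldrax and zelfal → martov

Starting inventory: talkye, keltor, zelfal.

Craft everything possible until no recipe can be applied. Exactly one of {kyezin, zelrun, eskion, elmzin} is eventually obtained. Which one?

zelrun

Using Recipe 1, keltor, zelfal, and talkye make eldrax.
Using Recipe 11, keltor, eldrax, and zelfal make martov.
Using Recipe 4, keltor, martov, and eldrax make ashtov.
Using Recipe 10, ashtov makes zorgal.
Using Recipe 2, zelfal, zorgal, and ashtov make zelrun.
kyezin would need eskion and talkye (Recipe 8), but eskion is never obtained. eskion would need elmzin and eldrax (Recipe 6), but elmzin is never obtained. elmzin would need eldrax and eskion (Recipe 7), but eskion is never obtained.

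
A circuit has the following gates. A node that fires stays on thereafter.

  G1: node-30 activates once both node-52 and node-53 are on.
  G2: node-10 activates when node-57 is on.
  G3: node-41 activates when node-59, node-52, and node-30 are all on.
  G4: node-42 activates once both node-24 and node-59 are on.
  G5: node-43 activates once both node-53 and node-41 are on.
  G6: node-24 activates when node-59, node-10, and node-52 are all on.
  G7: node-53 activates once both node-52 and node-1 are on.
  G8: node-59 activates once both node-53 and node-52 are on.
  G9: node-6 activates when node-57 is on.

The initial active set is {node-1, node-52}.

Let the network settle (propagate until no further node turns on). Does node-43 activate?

Yes

node-52 and node-1 are on, so node-53 activates (G7).
G1: node-52 and node-53 on → node-30 on.
G8: node-53 and node-52 on → node-59 on.
G3: node-59, node-52, and node-30 on → node-41 on.
G5: node-53 and node-41 on → node-43 on.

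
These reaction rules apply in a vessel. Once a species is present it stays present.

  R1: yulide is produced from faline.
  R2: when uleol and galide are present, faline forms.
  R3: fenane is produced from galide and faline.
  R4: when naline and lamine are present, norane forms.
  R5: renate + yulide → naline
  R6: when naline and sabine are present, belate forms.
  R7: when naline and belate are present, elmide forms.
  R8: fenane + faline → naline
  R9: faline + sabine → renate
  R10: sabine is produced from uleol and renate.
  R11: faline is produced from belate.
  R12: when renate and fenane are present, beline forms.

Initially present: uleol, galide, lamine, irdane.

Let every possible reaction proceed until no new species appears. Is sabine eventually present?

sabine would need uleol and renate (R10), but renate never forms.

No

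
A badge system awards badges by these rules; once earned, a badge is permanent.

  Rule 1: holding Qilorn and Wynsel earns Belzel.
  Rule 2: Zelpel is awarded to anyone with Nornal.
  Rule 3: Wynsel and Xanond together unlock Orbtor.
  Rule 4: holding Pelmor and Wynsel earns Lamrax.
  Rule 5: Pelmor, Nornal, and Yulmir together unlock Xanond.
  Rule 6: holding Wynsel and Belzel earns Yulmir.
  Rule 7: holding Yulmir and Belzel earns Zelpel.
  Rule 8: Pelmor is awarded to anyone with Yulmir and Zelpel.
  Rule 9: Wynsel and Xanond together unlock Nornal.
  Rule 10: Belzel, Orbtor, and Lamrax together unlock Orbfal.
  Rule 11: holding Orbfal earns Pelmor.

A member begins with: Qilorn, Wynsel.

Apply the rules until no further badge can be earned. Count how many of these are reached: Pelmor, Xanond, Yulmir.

With Qilorn and Wynsel, Belzel is earned (Rule 1).
With Wynsel and Belzel, Yulmir is earned (Rule 6).
With Yulmir and Belzel, Zelpel is earned (Rule 7).
With Yulmir and Zelpel, Pelmor is earned (Rule 8).
Pelmor: reached.
Xanond would need Pelmor, Nornal, and Yulmir (Rule 5), but Nornal is never earned.
Yulmir: reached.
Reached: Pelmor and Yulmir — 2 of the 3.

2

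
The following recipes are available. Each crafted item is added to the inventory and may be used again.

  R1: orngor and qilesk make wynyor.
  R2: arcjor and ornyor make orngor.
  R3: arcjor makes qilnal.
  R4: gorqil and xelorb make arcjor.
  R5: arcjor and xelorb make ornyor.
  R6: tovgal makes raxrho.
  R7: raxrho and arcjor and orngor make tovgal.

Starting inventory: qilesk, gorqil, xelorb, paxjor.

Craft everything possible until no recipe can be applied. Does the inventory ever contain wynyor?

Yes

Using R4, gorqil and xelorb make arcjor.
arcjor and xelorb → ornyor (R5).
arcjor and ornyor → orngor (R2).
orngor and qilesk → wynyor (R1).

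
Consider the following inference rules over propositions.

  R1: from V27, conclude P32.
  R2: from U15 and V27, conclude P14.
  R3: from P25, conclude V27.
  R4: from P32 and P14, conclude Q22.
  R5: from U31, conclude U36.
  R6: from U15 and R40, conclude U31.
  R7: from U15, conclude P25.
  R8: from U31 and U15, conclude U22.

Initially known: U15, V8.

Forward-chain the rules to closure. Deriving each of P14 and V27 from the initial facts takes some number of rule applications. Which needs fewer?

V27

V27: U15 holds, so P25 follows (R7). P25 holds, so V27 follows (R3). [2 rule applications]
P14: From U15, R7 gives P25. From P25, R3 gives V27. U15 and V27 hold, so P14 follows (R2). [3 rule applications]
V27 needs fewer.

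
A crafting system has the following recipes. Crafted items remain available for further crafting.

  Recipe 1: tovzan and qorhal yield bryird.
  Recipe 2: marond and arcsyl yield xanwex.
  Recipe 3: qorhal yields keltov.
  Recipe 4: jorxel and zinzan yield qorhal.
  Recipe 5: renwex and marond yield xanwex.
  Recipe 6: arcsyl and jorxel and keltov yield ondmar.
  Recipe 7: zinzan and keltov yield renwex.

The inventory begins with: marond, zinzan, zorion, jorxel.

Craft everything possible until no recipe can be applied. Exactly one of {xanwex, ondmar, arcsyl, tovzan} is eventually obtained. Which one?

Using Recipe 4, jorxel and zinzan make qorhal.
Using Recipe 3, qorhal makes keltov.
Using Recipe 7, zinzan and keltov make renwex.
renwex and marond → xanwex (Recipe 5).
No rule produces tovzan, and it is not given. ondmar would need arcsyl, jorxel, and keltov (Recipe 6), but arcsyl is never obtained. No rule produces arcsyl, and it is not given.

xanwex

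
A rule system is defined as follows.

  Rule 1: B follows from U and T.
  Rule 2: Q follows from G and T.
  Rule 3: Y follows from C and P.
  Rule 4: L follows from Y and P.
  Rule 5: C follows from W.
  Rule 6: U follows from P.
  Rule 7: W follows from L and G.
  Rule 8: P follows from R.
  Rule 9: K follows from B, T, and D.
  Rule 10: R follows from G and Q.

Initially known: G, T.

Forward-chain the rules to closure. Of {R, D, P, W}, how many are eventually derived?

G and T hold, so Q follows (Rule 2).
From G and Q, Rule 10 gives R.
From R, Rule 8 gives P.
R: reached.
No rule produces D, and it is not given.
P: reached.
W would need L and G (Rule 7), but L is never established.
Reached: R and P — 2 of the 4.

2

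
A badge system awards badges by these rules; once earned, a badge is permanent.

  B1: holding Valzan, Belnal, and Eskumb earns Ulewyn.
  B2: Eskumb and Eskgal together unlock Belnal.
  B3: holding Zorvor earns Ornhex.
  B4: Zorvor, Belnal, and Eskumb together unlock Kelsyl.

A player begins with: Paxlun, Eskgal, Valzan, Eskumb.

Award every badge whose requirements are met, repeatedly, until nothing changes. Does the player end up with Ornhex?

Ornhex would need Zorvor (B3), but Zorvor is never earned.

No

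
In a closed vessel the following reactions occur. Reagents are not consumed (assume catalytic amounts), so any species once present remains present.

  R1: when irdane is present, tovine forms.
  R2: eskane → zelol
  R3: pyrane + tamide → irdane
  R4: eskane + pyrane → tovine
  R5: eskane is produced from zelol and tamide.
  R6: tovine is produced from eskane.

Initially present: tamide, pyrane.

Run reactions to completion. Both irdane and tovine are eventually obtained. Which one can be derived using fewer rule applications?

irdane: pyrane and tamide present → irdane forms (R3). [1 rule application]
tovine: pyrane and tamide present → irdane forms (R3). irdane present → tovine forms (R1). [2 rule applications]
irdane needs fewer.

irdane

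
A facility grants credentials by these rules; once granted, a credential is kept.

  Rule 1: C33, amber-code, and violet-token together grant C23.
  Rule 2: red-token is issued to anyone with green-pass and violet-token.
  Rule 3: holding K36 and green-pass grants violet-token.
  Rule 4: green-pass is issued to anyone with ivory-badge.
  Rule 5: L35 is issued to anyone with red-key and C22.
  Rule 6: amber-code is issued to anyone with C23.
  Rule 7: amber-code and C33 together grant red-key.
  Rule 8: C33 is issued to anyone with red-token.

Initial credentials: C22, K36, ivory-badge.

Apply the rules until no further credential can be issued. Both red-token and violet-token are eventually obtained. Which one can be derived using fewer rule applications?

violet-token: Holding ivory-badge grants green-pass (Rule 4). Holding K36 and green-pass grants violet-token (Rule 3). [2 rule applications]
red-token: Holding ivory-badge grants green-pass (Rule 4). Holding K36 and green-pass grants violet-token (Rule 3). Holding green-pass and violet-token grants red-token (Rule 2). [3 rule applications]
violet-token needs fewer.

violet-token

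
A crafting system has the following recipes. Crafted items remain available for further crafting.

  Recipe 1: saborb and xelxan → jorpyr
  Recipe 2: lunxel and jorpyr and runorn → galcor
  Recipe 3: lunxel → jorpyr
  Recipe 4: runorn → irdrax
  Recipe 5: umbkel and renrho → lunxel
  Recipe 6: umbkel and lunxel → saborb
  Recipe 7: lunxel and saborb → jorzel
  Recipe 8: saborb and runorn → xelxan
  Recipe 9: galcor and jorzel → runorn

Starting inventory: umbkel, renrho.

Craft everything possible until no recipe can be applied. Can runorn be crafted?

No

runorn would need galcor and jorzel (Recipe 9), but galcor is never obtained.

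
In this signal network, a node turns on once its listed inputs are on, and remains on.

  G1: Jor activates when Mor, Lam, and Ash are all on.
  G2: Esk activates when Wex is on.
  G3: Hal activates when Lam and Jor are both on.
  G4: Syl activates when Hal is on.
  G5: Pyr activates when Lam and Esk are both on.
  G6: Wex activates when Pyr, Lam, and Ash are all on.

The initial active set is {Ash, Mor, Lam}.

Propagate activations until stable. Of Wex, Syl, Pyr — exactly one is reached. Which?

G1: Mor, Lam, and Ash on → Jor on.
G3: Lam and Jor on → Hal on.
G4: Hal on → Syl on.
Pyr would need Lam and Esk (G5), but Esk never turns on. Wex would need Pyr, Lam, and Ash (G6), but Pyr never turns on.

Syl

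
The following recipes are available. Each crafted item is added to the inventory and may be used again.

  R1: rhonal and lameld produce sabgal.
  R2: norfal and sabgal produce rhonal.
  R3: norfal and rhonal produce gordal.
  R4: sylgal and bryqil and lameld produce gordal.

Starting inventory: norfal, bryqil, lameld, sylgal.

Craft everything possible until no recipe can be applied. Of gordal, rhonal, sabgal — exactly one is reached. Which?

gordal

Using R4, sylgal, bryqil, and lameld make gordal.
rhonal would need norfal and sabgal (R2), but sabgal is never obtained. sabgal would need rhonal and lameld (R1), but rhonal is never obtained.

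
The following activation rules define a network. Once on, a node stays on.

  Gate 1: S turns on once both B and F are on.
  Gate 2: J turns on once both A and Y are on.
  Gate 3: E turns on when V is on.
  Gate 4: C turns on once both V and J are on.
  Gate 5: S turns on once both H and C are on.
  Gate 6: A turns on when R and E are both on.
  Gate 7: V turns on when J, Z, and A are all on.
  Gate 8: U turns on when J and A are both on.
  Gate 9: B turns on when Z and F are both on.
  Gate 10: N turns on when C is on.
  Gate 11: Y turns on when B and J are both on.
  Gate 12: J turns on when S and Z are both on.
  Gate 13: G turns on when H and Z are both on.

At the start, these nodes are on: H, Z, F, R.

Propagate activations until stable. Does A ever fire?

A would need R and E (Gate 6), but E never turns on.

No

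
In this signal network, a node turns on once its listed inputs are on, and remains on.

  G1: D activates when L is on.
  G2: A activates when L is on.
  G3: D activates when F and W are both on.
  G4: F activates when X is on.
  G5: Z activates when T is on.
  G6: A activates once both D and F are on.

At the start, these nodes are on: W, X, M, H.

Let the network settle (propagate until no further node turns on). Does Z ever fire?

Z would need T (G5), but T never turns on.

No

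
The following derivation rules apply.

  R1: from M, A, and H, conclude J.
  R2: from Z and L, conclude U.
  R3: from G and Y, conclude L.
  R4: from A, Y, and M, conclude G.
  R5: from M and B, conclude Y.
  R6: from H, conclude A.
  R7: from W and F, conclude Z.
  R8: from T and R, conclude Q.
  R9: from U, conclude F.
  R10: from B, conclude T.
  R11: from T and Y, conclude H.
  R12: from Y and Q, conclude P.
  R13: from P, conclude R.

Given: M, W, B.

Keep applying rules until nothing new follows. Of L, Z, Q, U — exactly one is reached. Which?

From B, R10 gives T.
From M and B, R5 gives Y.
T and Y hold, so H follows (R11).
H holds, so A follows (R6).
A, Y, and M hold, so G follows (R4).
From G and Y, R3 gives L.
U would need Z and L (R2), but Z is never established. Z would need W and F (R7), but F is never established. Q would need T and R (R8), but R is never established.

L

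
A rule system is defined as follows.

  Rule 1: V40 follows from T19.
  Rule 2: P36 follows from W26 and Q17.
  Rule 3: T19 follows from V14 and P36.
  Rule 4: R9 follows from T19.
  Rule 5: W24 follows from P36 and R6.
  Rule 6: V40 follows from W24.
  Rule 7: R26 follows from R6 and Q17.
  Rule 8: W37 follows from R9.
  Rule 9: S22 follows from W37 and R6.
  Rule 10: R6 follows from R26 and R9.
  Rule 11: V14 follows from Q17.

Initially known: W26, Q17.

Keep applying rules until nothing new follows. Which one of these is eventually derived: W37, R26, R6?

W26 and Q17 hold, so P36 follows (Rule 2).
Q17 holds, so V14 follows (Rule 11).
From V14 and P36, Rule 3 gives T19.
T19 holds, so R9 follows (Rule 4).
From R9, Rule 8 gives W37.
R26 would need R6 and Q17 (Rule 7), but R6 is never established. R6 would need R26 and R9 (Rule 10), but R26 is never established.

W37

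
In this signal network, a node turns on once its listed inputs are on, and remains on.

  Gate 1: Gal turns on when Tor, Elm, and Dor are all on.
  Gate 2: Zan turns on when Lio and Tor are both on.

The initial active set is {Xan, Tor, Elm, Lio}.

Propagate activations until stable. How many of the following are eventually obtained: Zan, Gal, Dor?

Lio and Tor are on, so Zan turns on (Gate 2).
Zan: reached.
Gal would need Tor, Elm, and Dor (Gate 1), but Dor never turns on.
No rule produces Dor, and it is not given.
Reached: Zan — 1 of the 3.

1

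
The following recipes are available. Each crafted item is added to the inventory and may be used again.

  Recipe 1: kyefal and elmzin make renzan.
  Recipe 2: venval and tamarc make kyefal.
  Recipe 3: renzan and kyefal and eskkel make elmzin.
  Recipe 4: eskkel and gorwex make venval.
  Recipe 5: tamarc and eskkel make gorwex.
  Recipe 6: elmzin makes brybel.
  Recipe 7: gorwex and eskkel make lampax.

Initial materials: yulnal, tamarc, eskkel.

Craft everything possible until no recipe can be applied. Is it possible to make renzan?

No

renzan would need kyefal and elmzin (Recipe 1), but elmzin is never obtained.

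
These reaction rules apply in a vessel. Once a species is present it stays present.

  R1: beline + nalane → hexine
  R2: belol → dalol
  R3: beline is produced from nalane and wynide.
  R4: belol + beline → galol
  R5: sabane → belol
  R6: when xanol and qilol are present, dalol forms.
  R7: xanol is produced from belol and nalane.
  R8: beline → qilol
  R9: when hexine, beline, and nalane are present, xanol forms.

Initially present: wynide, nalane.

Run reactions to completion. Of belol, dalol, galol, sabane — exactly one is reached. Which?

nalane and wynide present → beline forms (R3).
beline present → qilol forms (R8).
beline and nalane present → hexine forms (R1).
hexine, beline, and nalane present → xanol forms (R9).
xanol and qilol present → dalol forms (R6).
galol would need belol and beline (R4), but belol never forms. belol would need sabane (R5), but sabane never forms. No rule produces sabane, and it is not given.

dalol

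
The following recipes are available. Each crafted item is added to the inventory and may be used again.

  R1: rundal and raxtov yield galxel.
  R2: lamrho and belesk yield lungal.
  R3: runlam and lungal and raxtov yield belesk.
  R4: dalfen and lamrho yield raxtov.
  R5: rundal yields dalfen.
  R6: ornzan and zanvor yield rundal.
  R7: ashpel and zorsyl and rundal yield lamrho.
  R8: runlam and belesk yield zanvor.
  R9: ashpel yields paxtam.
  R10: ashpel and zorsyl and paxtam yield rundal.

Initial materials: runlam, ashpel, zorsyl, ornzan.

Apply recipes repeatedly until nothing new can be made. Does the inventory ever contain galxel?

ashpel → paxtam (R9).
ashpel and zorsyl and paxtam → rundal (R10).
Using R5, rundal makes dalfen.
ashpel and zorsyl and rundal → lamrho (R7).
dalfen and lamrho → raxtov (R4).
rundal and raxtov → galxel (R1).

Yes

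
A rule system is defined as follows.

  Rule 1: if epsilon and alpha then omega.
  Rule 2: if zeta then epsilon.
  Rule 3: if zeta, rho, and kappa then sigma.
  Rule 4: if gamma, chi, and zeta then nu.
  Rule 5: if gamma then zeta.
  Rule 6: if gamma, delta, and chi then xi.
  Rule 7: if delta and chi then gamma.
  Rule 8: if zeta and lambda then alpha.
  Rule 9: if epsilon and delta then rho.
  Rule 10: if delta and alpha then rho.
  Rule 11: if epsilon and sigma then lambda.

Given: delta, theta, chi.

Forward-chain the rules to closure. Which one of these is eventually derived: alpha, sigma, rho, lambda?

rho

From delta and chi, Rule 7 gives gamma.
From gamma, Rule 5 gives zeta.
From zeta, Rule 2 gives epsilon.
epsilon and delta hold, so rho follows (Rule 9).
alpha would need zeta and lambda (Rule 8), but lambda is never established. sigma would need zeta, rho, and kappa (Rule 3), but kappa is never established. lambda would need epsilon and sigma (Rule 11), but sigma is never established.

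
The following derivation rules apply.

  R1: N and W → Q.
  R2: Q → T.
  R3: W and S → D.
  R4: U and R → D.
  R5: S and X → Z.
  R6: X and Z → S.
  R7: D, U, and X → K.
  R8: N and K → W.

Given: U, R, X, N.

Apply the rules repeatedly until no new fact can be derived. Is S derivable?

No

S would need X and Z (R6), but Z is never established.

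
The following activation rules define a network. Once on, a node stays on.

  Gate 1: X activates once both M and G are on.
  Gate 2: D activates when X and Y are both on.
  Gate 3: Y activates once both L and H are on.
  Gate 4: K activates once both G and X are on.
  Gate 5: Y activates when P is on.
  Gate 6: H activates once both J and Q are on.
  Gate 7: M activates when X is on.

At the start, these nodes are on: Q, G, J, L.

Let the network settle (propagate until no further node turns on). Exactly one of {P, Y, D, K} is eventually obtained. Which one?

J and Q are on, so H activates (Gate 6).
L and H are on, so Y activates (Gate 3).
K would need G and X (Gate 4), but X never turns on. No rule produces P, and it is not given. D would need X and Y (Gate 2), but X never turns on.

Y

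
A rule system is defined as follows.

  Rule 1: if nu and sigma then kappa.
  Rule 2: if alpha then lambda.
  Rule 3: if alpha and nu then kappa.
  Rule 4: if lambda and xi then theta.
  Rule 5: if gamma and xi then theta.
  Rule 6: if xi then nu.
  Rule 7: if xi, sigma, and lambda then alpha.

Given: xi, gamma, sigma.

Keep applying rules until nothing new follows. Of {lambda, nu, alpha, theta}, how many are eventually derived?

2

xi holds, so nu follows (Rule 6).
From gamma and xi, Rule 5 gives theta.
lambda would need alpha (Rule 2), but alpha is never established.
nu: reached.
alpha would need xi, sigma, and lambda (Rule 7), but lambda is never established.
theta: reached.
Reached: nu and theta — 2 of the 4.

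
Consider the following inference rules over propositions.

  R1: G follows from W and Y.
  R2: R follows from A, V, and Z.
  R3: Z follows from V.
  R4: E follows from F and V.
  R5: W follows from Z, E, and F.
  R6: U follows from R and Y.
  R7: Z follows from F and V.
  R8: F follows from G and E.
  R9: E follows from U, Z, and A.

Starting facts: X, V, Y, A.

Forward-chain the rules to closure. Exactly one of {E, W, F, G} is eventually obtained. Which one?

E

From V, R3 gives Z.
A, V, and Z hold, so R follows (R2).
R and Y hold, so U follows (R6).
From U, Z, and A, R9 gives E.
W would need Z, E, and F (R5), but F is never established. G would need W and Y (R1), but W is never established. F would need G and E (R8), but G is never established.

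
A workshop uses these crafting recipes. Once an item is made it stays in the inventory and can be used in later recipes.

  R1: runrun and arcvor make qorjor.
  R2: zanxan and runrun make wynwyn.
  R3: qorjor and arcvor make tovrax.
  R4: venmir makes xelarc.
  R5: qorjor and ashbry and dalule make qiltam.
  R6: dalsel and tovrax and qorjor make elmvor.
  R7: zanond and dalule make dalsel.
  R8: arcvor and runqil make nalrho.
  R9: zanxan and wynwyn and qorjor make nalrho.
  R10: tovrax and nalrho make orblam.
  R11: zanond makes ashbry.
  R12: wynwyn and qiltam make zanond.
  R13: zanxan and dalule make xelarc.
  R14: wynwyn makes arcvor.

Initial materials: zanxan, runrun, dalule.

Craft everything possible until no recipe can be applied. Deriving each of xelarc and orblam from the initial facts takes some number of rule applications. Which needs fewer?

xelarc

xelarc: Using R13, zanxan and dalule make xelarc. [1 rule application]
orblam: zanxan and runrun → wynwyn (R2). wynwyn → arcvor (R14). Using R1, runrun and arcvor make qorjor. Using R9, zanxan, wynwyn, and qorjor make nalrho. Using R3, qorjor and arcvor make tovrax. Using R10, tovrax and nalrho make orblam. [6 rule applications]
xelarc needs fewer.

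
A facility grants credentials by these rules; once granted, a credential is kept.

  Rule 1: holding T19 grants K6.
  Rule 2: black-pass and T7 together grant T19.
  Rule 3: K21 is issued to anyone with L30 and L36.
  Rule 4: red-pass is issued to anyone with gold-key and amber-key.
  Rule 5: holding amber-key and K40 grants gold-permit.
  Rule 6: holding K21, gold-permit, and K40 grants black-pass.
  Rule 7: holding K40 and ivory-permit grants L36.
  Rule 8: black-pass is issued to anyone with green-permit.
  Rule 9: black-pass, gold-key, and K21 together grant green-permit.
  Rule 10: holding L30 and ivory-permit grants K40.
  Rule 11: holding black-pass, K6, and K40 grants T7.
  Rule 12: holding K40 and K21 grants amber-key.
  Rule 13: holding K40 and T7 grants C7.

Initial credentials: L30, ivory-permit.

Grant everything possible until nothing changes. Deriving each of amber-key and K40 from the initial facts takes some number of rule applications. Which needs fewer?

K40

K40: Holding L30 and ivory-permit grants K40 (Rule 10). [1 rule application]
amber-key: Holding L30 and ivory-permit grants K40 (Rule 10). Holding K40 and ivory-permit grants L36 (Rule 7). Holding L30 and L36 grants K21 (Rule 3). Holding K40 and K21 grants amber-key (Rule 12). [4 rule applications]
K40 needs fewer.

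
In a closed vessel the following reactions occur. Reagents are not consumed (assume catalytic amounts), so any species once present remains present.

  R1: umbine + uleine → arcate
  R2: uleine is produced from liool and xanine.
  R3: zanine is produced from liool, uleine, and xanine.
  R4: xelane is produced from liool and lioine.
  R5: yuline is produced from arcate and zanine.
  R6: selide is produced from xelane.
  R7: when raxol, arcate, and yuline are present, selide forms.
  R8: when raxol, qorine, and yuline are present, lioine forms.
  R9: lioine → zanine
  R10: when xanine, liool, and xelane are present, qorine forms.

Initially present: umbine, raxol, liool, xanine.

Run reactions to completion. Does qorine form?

qorine would need xanine, liool, and xelane (R10), but xelane never forms.

No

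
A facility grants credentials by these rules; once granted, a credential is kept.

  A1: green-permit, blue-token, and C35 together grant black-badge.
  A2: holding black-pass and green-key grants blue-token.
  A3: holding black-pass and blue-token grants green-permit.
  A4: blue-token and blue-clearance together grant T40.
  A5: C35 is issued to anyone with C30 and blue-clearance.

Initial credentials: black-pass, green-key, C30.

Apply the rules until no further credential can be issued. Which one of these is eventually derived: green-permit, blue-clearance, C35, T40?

green-permit

Holding black-pass and green-key grants blue-token (A2).
Holding black-pass and blue-token grants green-permit (A3).
C35 would need C30 and blue-clearance (A5), but blue-clearance is never granted. T40 would need blue-token and blue-clearance (A4), but blue-clearance is never granted. No rule produces blue-clearance, and it is not given.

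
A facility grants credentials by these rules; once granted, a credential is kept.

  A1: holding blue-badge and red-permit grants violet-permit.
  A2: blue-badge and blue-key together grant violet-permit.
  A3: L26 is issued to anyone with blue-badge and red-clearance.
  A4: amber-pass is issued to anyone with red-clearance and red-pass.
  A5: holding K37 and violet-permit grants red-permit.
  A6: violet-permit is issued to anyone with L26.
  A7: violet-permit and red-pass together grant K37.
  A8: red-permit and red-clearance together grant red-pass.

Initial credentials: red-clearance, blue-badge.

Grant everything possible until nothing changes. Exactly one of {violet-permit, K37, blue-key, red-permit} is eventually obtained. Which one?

Holding blue-badge and red-clearance grants L26 (A3).
Holding L26 grants violet-permit (A6).
K37 would need violet-permit and red-pass (A7), but red-pass is never granted. No rule produces blue-key, and it is not given. red-permit would need K37 and violet-permit (A5), but K37 is never granted.

violet-permit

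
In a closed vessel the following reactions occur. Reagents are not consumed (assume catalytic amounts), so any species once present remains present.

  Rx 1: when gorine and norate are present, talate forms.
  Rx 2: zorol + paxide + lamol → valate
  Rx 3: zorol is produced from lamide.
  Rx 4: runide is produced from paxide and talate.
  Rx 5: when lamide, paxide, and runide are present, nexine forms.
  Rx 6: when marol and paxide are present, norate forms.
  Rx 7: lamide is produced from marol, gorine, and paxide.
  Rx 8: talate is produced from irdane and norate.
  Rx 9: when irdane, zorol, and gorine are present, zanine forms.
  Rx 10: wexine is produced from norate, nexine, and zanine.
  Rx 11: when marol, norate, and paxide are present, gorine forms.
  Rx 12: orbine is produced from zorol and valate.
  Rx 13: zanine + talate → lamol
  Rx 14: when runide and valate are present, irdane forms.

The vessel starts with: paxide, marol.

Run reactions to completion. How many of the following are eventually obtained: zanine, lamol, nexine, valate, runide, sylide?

marol and paxide present → norate forms (Rx 6).
marol, norate, and paxide present → gorine forms (Rx 11).
gorine and norate present → talate forms (Rx 1).
marol, gorine, and paxide present → lamide forms (Rx 7).
paxide and talate present → runide forms (Rx 4).
lamide, paxide, and runide present → nexine forms (Rx 5).
zanine would need irdane, zorol, and gorine (Rx 9), but irdane never forms.
lamol would need zanine and talate (Rx 13), but zanine never forms.
nexine: reached.
valate would need zorol, paxide, and lamol (Rx 2), but lamol never forms.
runide: reached.
No rule produces sylide, and it is not given.
Reached: nexine and runide — 2 of the 6.

2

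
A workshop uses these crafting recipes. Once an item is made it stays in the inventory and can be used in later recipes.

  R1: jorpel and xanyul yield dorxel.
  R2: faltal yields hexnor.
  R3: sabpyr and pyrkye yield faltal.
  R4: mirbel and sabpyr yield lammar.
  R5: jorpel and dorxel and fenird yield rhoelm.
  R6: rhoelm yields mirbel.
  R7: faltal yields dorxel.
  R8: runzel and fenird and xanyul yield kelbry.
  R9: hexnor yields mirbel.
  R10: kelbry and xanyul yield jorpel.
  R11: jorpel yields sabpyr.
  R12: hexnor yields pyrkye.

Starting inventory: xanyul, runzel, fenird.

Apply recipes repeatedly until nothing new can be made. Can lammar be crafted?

runzel and fenird and xanyul → kelbry (R8).
kelbry and xanyul → jorpel (R10).
jorpel → sabpyr (R11).
jorpel and xanyul → dorxel (R1).
jorpel and dorxel and fenird → rhoelm (R5).
Using R6, rhoelm makes mirbel.
Using R4, mirbel and sabpyr make lammar.

Yes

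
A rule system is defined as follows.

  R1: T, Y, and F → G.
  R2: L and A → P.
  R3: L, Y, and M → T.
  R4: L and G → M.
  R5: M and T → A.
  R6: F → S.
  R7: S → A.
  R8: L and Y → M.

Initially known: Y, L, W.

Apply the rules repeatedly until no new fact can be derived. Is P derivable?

Yes

From L and Y, R8 gives M.
From L, Y, and M, R3 gives T.
From M and T, R5 gives A.
From L and A, R2 gives P.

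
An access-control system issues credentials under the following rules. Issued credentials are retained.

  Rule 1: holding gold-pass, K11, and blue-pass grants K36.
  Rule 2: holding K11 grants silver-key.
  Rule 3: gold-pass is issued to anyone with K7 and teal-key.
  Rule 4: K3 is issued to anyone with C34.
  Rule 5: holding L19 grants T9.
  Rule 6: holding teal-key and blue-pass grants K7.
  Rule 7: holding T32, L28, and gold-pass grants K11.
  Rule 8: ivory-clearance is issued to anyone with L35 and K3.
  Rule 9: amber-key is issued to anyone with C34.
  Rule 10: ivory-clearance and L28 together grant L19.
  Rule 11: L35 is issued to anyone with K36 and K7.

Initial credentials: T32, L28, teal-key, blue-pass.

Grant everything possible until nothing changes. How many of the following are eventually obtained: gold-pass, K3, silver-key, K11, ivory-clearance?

3

Holding teal-key and blue-pass grants K7 (Rule 6).
Holding K7 and teal-key grants gold-pass (Rule 3).
Holding T32, L28, and gold-pass grants K11 (Rule 7).
Holding K11 grants silver-key (Rule 2).
gold-pass: reached.
K3 would need C34 (Rule 4), but C34 is never granted.
silver-key: reached.
K11: reached.
ivory-clearance would need L35 and K3 (Rule 8), but K3 is never granted.
Reached: gold-pass, silver-key, and K11 — 3 of the 5.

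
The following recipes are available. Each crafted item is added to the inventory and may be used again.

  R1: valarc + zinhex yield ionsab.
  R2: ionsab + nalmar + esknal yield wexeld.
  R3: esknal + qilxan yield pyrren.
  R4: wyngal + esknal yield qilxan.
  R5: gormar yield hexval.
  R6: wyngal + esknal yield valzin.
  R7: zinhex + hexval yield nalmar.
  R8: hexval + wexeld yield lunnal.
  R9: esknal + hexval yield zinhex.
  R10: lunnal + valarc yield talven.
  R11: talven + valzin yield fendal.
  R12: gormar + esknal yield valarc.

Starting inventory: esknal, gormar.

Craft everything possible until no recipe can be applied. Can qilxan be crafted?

qilxan would need wyngal and esknal (R4), but wyngal is never obtained.

No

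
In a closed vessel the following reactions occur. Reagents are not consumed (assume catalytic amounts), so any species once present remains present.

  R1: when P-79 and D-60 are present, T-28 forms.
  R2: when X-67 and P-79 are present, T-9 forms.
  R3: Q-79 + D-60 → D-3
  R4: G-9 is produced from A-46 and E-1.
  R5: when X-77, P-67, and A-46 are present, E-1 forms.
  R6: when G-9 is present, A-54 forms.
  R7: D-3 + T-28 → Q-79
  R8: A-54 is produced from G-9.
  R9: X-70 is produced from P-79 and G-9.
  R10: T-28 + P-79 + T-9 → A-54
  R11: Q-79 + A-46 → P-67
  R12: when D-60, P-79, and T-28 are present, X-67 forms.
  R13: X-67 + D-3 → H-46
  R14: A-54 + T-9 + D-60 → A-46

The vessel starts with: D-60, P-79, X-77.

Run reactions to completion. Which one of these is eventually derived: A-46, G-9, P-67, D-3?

A-46

P-79 and D-60 present → T-28 forms (R1).
D-60, P-79, and T-28 present → X-67 forms (R12).
X-67 and P-79 present → T-9 forms (R2).
T-28, P-79, and T-9 present → A-54 forms (R10).
A-54, T-9, and D-60 present → A-46 forms (R14).
D-3 would need Q-79 and D-60 (R3), but Q-79 never forms. G-9 would need A-46 and E-1 (R4), but E-1 never forms. P-67 would need Q-79 and A-46 (R11), but Q-79 never forms.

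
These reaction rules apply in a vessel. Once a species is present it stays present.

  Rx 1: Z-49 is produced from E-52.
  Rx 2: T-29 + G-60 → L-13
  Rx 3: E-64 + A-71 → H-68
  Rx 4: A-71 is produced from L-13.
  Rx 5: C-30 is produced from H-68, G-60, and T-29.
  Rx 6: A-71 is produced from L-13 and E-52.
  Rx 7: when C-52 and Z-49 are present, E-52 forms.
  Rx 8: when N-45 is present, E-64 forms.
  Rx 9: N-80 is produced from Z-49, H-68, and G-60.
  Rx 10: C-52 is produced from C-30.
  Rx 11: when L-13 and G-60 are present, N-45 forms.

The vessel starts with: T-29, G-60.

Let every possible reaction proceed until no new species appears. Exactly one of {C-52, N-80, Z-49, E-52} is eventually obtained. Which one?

C-52

T-29 and G-60 present → L-13 forms (Rx 2).
L-13 present → A-71 forms (Rx 4).
L-13 and G-60 present → N-45 forms (Rx 11).
N-45 present → E-64 forms (Rx 8).
E-64 and A-71 present → H-68 forms (Rx 3).
H-68, G-60, and T-29 present → C-30 forms (Rx 5).
C-30 present → C-52 forms (Rx 10).
E-52 would need C-52 and Z-49 (Rx 7), but Z-49 never forms. N-80 would need Z-49, H-68, and G-60 (Rx 9), but Z-49 never forms. Z-49 would need E-52 (Rx 1), but E-52 never forms.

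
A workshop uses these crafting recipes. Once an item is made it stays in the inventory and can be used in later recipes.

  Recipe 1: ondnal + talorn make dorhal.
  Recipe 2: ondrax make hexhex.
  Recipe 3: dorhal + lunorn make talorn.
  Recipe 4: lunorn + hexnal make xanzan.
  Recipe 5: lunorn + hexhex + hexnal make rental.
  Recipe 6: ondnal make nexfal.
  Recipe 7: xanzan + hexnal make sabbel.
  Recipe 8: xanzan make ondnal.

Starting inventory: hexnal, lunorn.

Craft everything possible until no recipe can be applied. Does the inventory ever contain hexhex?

No

hexhex would need ondrax (Recipe 2), but ondrax is never obtained.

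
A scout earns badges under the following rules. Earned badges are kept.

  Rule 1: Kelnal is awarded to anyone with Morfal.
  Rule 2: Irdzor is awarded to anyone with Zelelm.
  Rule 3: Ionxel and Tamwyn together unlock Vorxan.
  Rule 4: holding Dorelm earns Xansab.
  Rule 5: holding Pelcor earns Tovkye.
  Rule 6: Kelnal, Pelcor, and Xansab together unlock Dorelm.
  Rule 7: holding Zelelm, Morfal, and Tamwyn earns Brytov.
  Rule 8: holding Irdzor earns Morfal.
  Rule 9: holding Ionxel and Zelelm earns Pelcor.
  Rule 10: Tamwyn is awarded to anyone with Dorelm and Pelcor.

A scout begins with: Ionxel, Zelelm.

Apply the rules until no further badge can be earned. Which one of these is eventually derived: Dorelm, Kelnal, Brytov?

Kelnal

With Zelelm, Irdzor is earned (Rule 2).
With Irdzor, Morfal is earned (Rule 8).
With Morfal, Kelnal is earned (Rule 1).
Brytov would need Zelelm, Morfal, and Tamwyn (Rule 7), but Tamwyn is never earned. Dorelm would need Kelnal, Pelcor, and Xansab (Rule 6), but Xansab is never earned.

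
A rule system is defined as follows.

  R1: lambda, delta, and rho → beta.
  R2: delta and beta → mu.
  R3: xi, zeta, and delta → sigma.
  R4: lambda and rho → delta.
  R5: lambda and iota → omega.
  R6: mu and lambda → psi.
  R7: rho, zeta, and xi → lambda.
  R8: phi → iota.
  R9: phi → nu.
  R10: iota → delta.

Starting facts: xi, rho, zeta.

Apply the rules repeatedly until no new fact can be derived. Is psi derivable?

Yes

From rho, zeta, and xi, R7 gives lambda.
lambda and rho hold, so delta follows (R4).
From lambda, delta, and rho, R1 gives beta.
From delta and beta, R2 gives mu.
mu and lambda hold, so psi follows (R6).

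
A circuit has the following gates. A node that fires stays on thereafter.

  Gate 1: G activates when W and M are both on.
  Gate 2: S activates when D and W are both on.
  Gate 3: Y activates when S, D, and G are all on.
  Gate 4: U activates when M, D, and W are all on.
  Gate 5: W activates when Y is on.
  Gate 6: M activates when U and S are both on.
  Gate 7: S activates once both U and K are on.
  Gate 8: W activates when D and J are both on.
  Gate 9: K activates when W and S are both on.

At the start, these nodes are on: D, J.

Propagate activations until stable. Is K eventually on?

Yes

Gate 8: D and J on → W on.
D and W are on, so S activates (Gate 2).
Gate 9: W and S on → K on.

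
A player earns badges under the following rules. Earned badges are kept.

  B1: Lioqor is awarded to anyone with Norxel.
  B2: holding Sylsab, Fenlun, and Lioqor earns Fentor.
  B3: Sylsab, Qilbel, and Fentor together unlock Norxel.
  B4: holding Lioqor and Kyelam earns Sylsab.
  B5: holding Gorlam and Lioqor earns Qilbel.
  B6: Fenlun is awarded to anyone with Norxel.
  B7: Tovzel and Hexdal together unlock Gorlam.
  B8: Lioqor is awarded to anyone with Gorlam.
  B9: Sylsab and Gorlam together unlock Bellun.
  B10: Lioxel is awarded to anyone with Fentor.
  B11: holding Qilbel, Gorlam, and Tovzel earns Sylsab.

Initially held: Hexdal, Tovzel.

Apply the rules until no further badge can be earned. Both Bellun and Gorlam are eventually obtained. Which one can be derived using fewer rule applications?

Gorlam: With Tovzel and Hexdal, Gorlam is earned (B7). [1 rule application]
Bellun: With Tovzel and Hexdal, Gorlam is earned (B7). With Gorlam, Lioqor is earned (B8). With Gorlam and Lioqor, Qilbel is earned (B5). With Qilbel, Gorlam, and Tovzel, Sylsab is earned (B11). With Sylsab and Gorlam, Bellun is earned (B9). [5 rule applications]
Gorlam needs fewer.

Gorlam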